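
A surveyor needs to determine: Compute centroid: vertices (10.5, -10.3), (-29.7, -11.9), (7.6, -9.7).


Centroid = ((x_A+x_B+x_C)/3, (y_A+y_B+y_C)/3)
= ((10.5+(-29.7)+7.6)/3, ((-10.3)+(-11.9)+(-9.7))/3)
= (-3.8667, -10.6333)

(-3.8667, -10.6333)


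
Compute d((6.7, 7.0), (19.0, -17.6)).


dx=12.3, dy=-24.6
d^2 = 12.3^2 + (-24.6)^2 = 756.45
d = sqrt(756.45) = 27.5036

27.5036


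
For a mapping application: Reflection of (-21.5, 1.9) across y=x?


Reflection over y=x: (x,y) -> (y,x)
(-21.5, 1.9) -> (1.9, -21.5)

(1.9, -21.5)


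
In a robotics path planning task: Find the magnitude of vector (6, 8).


|u| = sqrt(6^2 + 8^2) = sqrt(100) = 10

10


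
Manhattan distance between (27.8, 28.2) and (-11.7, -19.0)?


|27.8-(-11.7)| + |28.2-(-19)| = 39.5 + 47.2 = 86.7

86.7


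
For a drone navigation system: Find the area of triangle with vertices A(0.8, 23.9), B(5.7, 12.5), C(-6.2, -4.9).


Area = |x_A(y_B-y_C) + x_B(y_C-y_A) + x_C(y_A-y_B)|/2
= |13.92 + (-164.16) + (-70.68)|/2
= 220.92/2 = 110.46

110.46


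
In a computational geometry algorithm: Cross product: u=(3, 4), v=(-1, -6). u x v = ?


u x v = u_x*v_y - u_y*v_x = 3*(-6) - 4*(-1)
= (-18) - (-4) = -14

-14


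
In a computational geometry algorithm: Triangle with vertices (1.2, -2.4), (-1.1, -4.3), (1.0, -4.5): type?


Side lengths squared: AB^2=8.9, BC^2=4.45, CA^2=4.45
Sorted: [4.45, 4.45, 8.9]
By sides: Isosceles, By angles: Right

Isosceles, Right


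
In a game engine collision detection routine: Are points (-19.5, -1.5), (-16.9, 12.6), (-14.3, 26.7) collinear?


Cross product: ((-16.9)-(-19.5))*(26.7-(-1.5)) - (12.6-(-1.5))*((-14.3)-(-19.5))
= 0

Yes, collinear


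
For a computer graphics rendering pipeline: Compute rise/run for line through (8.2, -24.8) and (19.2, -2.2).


slope = (y2-y1)/(x2-x1) = ((-2.2)-(-24.8))/(19.2-8.2) = 22.6/11 = 2.0545

2.0545


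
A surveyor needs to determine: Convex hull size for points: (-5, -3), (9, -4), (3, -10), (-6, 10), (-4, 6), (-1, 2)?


Convex hull vertices (CCW): (-6, 10), (-5, -3), (3, -10), (9, -4)
Count = 4

4


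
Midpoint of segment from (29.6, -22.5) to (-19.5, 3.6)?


M = ((29.6+(-19.5))/2, ((-22.5)+3.6)/2)
= (5.05, -9.45)

(5.05, -9.45)


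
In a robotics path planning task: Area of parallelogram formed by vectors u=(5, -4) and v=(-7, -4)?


|u x v| = |5*(-4) - (-4)*(-7)|
= |(-20) - 28| = 48

48


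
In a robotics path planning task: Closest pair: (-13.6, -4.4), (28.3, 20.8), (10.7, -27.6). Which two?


d(P0,P1) = 48.8943, d(P0,P2) = 33.5966, d(P1,P2) = 51.5007
Closest: P0 and P2

Closest pair: (-13.6, -4.4) and (10.7, -27.6), distance = 33.5966


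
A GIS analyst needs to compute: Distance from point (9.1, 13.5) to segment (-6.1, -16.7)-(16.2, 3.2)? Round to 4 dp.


Project P onto AB: t = 1 (clamped to [0,1])
Closest point on segment: (16.2, 3.2)
Distance: 12.51

12.51


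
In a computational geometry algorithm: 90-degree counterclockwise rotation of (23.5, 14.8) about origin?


90° CCW: (x,y) -> (-y, x)
(23.5,14.8) -> (-14.8, 23.5)

(-14.8, 23.5)


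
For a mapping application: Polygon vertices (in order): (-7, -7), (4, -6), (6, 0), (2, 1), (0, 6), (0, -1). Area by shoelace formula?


Shoelace sum: ((-7)*(-6) - 4*(-7)) + (4*0 - 6*(-6)) + (6*1 - 2*0) + (2*6 - 0*1) + (0*(-1) - 0*6) + (0*(-7) - (-7)*(-1))
= 117
Area = |117|/2 = 58.5

58.5


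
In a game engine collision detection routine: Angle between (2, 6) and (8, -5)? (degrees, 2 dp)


u.v = -14, |u| = sqrt(40) = 6.3246, |v| = sqrt(89) = 9.434
cos(theta) = u.v/(|u||v|) = -14/sqrt(3560) = -0.234641
theta = acos(-0.234641) = 103.57 degrees

103.57 degrees


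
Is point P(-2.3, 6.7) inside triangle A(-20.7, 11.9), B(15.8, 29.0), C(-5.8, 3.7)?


Cross products: AB x AP = -504.44, BC x BP = 23.75, CA x CP = -73.4
All same sign? no

No, outside


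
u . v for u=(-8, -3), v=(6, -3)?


u . v = u_x*v_x + u_y*v_y = (-8)*6 + (-3)*(-3)
= (-48) + 9 = -39

-39


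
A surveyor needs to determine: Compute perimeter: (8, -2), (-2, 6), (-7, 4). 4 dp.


Sides: (8, -2)->(-2, 6): sqrt(164) = 12.806248, (-2, 6)->(-7, 4): sqrt(29) = 5.385165, (-7, 4)->(8, -2): sqrt(261) = 16.155494
Sum = 34.346907
Perimeter = 34.3469

34.3469


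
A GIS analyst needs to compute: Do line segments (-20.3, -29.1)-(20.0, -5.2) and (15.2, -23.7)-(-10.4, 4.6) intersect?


Cross products: d1=1142.89, d2=-609.44, d3=-630.83, d4=1121.5
d1*d2 < 0 and d3*d4 < 0? yes

Yes, they intersect


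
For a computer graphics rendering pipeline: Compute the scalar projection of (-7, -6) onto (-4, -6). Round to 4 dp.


u.v = 64, |v| = sqrt(52) = 7.2111
Scalar projection = u.v / |v| = 64 / sqrt(52) = 8.8752

8.8752


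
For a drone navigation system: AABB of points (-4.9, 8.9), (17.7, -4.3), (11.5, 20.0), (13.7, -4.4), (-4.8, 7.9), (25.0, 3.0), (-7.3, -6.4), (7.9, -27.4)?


x range: [-7.3, 25]
y range: [-27.4, 20]
Bounding box: (-7.3,-27.4) to (25,20)

(-7.3,-27.4) to (25,20)


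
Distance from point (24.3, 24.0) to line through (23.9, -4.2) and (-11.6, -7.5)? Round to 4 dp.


|cross product| = 999.78
|line direction| = sqrt(1271.14) = 35.6531
Distance = 999.78/sqrt(1271.14) = 28.0419

28.0419


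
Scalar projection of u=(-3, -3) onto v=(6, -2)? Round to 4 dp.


u.v = -12, |v| = sqrt(40) = 6.3246
Scalar projection = u.v / |v| = -12 / sqrt(40) = -1.8974

-1.8974


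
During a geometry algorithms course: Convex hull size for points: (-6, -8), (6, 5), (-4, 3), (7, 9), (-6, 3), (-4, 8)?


Convex hull vertices (CCW): (-6, -8), (6, 5), (7, 9), (-4, 8), (-6, 3)
Count = 5

5


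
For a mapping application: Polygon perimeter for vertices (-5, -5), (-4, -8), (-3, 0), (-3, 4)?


Sides: (-5, -5)->(-4, -8): sqrt(10) = 3.162278, (-4, -8)->(-3, 0): sqrt(65) = 8.062258, (-3, 0)->(-3, 4): sqrt(16) = 4, (-3, 4)->(-5, -5): sqrt(85) = 9.219544
Sum = 24.44408
Perimeter = 24.4441

24.4441


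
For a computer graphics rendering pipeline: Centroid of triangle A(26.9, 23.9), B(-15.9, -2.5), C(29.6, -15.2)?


Centroid = ((x_A+x_B+x_C)/3, (y_A+y_B+y_C)/3)
= ((26.9+(-15.9)+29.6)/3, (23.9+(-2.5)+(-15.2))/3)
= (13.5333, 2.0667)

(13.5333, 2.0667)


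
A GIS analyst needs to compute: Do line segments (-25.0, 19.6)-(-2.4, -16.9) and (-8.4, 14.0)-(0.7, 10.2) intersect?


Cross products: d1=-12.12, d2=-258.39, d3=479.34, d4=725.61
d1*d2 < 0 and d3*d4 < 0? no

No, they don't intersect


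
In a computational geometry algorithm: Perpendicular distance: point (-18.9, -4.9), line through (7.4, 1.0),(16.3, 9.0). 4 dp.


|cross product| = 157.89
|line direction| = sqrt(143.21) = 11.967
Distance = 157.89/sqrt(143.21) = 13.1937

13.1937


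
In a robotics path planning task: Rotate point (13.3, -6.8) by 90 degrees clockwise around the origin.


90° CW: (x,y) -> (y, -x)
(13.3,-6.8) -> (-6.8, -13.3)

(-6.8, -13.3)


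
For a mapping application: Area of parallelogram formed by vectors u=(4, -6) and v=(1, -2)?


|u x v| = |4*(-2) - (-6)*1|
= |(-8) - (-6)| = 2

2


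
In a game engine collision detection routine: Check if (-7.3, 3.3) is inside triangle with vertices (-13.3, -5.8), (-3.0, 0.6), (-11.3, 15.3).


Cross products: AB x AP = 55.33, BC x BP = 40.8, CA x CP = 108.4
All same sign? yes

Yes, inside


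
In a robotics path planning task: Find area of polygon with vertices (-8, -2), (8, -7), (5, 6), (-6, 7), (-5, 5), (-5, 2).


Shoelace sum: ((-8)*(-7) - 8*(-2)) + (8*6 - 5*(-7)) + (5*7 - (-6)*6) + ((-6)*5 - (-5)*7) + ((-5)*2 - (-5)*5) + ((-5)*(-2) - (-8)*2)
= 272
Area = |272|/2 = 136

136


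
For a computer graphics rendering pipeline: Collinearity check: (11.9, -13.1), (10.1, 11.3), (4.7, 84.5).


Cross product: (10.1-11.9)*(84.5-(-13.1)) - (11.3-(-13.1))*(4.7-11.9)
= 0

Yes, collinear


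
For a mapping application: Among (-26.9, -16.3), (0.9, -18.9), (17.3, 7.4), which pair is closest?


d(P0,P1) = 27.9213, d(P0,P2) = 50.1531, d(P1,P2) = 30.9944
Closest: P0 and P1

Closest pair: (-26.9, -16.3) and (0.9, -18.9), distance = 27.9213


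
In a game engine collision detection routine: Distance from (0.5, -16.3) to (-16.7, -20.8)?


dx=-17.2, dy=-4.5
d^2 = (-17.2)^2 + (-4.5)^2 = 316.09
d = sqrt(316.09) = 17.7789

17.7789


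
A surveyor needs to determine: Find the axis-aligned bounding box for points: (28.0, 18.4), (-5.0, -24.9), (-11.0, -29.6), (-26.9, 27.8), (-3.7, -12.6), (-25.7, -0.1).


x range: [-26.9, 28]
y range: [-29.6, 27.8]
Bounding box: (-26.9,-29.6) to (28,27.8)

(-26.9,-29.6) to (28,27.8)


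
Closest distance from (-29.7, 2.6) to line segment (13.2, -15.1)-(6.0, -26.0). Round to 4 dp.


Project P onto AB: t = 0.6795 (clamped to [0,1])
Closest point on segment: (8.3079, -22.5061)
Distance: 45.5513

45.5513


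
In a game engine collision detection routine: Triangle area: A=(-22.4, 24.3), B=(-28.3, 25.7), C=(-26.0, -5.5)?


Area = |x_A(y_B-y_C) + x_B(y_C-y_A) + x_C(y_A-y_B)|/2
= |(-698.88) + 843.34 + 36.4|/2
= 180.86/2 = 90.43

90.43


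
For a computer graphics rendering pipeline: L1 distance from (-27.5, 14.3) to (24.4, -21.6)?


|(-27.5)-24.4| + |14.3-(-21.6)| = 51.9 + 35.9 = 87.8

87.8


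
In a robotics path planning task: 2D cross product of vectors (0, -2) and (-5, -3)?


u x v = u_x*v_y - u_y*v_x = 0*(-3) - (-2)*(-5)
= 0 - 10 = -10

-10


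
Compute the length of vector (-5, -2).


|u| = sqrt((-5)^2 + (-2)^2) = sqrt(29) = 5.3852

5.3852


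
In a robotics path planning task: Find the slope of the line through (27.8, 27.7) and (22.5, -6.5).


slope = (y2-y1)/(x2-x1) = ((-6.5)-27.7)/(22.5-27.8) = (-34.2)/(-5.3) = 6.4528

6.4528


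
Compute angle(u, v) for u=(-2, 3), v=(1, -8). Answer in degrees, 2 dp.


u.v = -26, |u| = sqrt(13) = 3.6056, |v| = sqrt(65) = 8.0623
cos(theta) = u.v/(|u||v|) = -26/sqrt(845) = -0.894427
theta = acos(-0.894427) = 153.43 degrees

153.43 degrees


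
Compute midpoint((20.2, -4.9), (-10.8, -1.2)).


M = ((20.2+(-10.8))/2, ((-4.9)+(-1.2))/2)
= (4.7, -3.05)

(4.7, -3.05)


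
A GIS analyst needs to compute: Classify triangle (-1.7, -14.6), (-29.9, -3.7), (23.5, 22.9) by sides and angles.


Side lengths squared: AB^2=914.05, BC^2=3559.12, CA^2=2041.29
Sorted: [914.05, 2041.29, 3559.12]
By sides: Scalene, By angles: Obtuse

Scalene, Obtuse


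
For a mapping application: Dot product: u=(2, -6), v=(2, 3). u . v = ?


u . v = u_x*v_x + u_y*v_y = 2*2 + (-6)*3
= 4 + (-18) = -14

-14


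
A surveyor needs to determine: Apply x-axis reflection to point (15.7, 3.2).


Reflection over x-axis: (x,y) -> (x,-y)
(15.7, 3.2) -> (15.7, -3.2)

(15.7, -3.2)


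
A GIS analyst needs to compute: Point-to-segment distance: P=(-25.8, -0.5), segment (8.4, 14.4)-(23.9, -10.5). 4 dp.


Project P onto AB: t = 0 (clamped to [0,1])
Closest point on segment: (8.4, 14.4)
Distance: 37.3048

37.3048


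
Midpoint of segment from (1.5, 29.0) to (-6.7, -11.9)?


M = ((1.5+(-6.7))/2, (29+(-11.9))/2)
= (-2.6, 8.55)

(-2.6, 8.55)


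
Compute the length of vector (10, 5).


|u| = sqrt(10^2 + 5^2) = sqrt(125) = 11.1803

11.1803


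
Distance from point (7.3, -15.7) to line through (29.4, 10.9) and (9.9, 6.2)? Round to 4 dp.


|cross product| = 414.83
|line direction| = sqrt(402.34) = 20.0584
Distance = 414.83/sqrt(402.34) = 20.6811

20.6811


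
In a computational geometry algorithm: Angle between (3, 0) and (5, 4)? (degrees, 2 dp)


u.v = 15, |u| = sqrt(9) = 3, |v| = sqrt(41) = 6.4031
cos(theta) = u.v/(|u||v|) = 15/sqrt(369) = 0.780869
theta = acos(0.780869) = 38.66 degrees

38.66 degrees


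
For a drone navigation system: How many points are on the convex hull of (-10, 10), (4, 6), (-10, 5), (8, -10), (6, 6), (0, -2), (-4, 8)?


Convex hull vertices (CCW): (-10, 5), (8, -10), (6, 6), (-10, 10)
Count = 4

4


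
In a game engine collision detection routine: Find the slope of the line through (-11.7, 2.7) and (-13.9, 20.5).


slope = (y2-y1)/(x2-x1) = (20.5-2.7)/((-13.9)-(-11.7)) = 17.8/(-2.2) = -8.0909

-8.0909


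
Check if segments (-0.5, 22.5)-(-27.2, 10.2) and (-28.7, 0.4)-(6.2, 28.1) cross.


Cross products: d1=-9.85, d2=300.47, d3=243.21, d4=-67.11
d1*d2 < 0 and d3*d4 < 0? yes

Yes, they intersect


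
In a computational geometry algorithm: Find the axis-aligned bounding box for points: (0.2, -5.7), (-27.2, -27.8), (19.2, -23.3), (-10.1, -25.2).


x range: [-27.2, 19.2]
y range: [-27.8, -5.7]
Bounding box: (-27.2,-27.8) to (19.2,-5.7)

(-27.2,-27.8) to (19.2,-5.7)


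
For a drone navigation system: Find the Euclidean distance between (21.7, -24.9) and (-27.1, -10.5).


dx=-48.8, dy=14.4
d^2 = (-48.8)^2 + 14.4^2 = 2588.8
d = sqrt(2588.8) = 50.8803

50.8803


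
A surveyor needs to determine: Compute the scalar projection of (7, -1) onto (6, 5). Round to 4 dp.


u.v = 37, |v| = sqrt(61) = 7.8102
Scalar projection = u.v / |v| = 37 / sqrt(61) = 4.7374

4.7374


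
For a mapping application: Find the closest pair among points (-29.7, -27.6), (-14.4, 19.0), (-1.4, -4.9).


d(P0,P1) = 49.0474, d(P0,P2) = 36.2792, d(P1,P2) = 27.2068
Closest: P1 and P2

Closest pair: (-14.4, 19.0) and (-1.4, -4.9), distance = 27.2068


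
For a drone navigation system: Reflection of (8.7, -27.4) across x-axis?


Reflection over x-axis: (x,y) -> (x,-y)
(8.7, -27.4) -> (8.7, 27.4)

(8.7, 27.4)


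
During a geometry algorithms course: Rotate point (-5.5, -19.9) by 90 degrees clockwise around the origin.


90° CW: (x,y) -> (y, -x)
(-5.5,-19.9) -> (-19.9, 5.5)

(-19.9, 5.5)


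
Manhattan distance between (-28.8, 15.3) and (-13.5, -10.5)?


|(-28.8)-(-13.5)| + |15.3-(-10.5)| = 15.3 + 25.8 = 41.1

41.1


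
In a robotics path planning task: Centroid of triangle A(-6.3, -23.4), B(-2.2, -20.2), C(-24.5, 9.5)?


Centroid = ((x_A+x_B+x_C)/3, (y_A+y_B+y_C)/3)
= (((-6.3)+(-2.2)+(-24.5))/3, ((-23.4)+(-20.2)+9.5)/3)
= (-11, -11.3667)

(-11, -11.3667)


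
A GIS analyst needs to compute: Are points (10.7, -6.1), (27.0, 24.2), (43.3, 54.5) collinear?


Cross product: (27-10.7)*(54.5-(-6.1)) - (24.2-(-6.1))*(43.3-10.7)
= 0

Yes, collinear


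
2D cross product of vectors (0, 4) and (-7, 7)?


u x v = u_x*v_y - u_y*v_x = 0*7 - 4*(-7)
= 0 - (-28) = 28

28


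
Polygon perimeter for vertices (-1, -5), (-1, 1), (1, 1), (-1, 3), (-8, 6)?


Sides: (-1, -5)->(-1, 1): sqrt(36) = 6, (-1, 1)->(1, 1): sqrt(4) = 2, (1, 1)->(-1, 3): sqrt(8) = 2.828427, (-1, 3)->(-8, 6): sqrt(58) = 7.615773, (-8, 6)->(-1, -5): sqrt(170) = 13.038405
Sum = 31.482605
Perimeter = 31.4826

31.4826


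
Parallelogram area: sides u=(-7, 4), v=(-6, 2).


|u x v| = |(-7)*2 - 4*(-6)|
= |(-14) - (-24)| = 10

10


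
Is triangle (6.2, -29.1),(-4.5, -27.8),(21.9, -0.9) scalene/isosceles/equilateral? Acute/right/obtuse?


Side lengths squared: AB^2=116.18, BC^2=1420.57, CA^2=1041.73
Sorted: [116.18, 1041.73, 1420.57]
By sides: Scalene, By angles: Obtuse

Scalene, Obtuse


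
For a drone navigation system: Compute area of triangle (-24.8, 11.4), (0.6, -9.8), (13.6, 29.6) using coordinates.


Area = |x_A(y_B-y_C) + x_B(y_C-y_A) + x_C(y_A-y_B)|/2
= |977.12 + 10.92 + 288.32|/2
= 1276.36/2 = 638.18

638.18


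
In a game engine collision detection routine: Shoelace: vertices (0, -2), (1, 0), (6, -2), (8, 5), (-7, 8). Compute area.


Shoelace sum: (0*0 - 1*(-2)) + (1*(-2) - 6*0) + (6*5 - 8*(-2)) + (8*8 - (-7)*5) + ((-7)*(-2) - 0*8)
= 159
Area = |159|/2 = 79.5

79.5


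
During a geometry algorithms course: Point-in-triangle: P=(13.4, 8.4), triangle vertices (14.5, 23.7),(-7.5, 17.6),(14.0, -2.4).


Cross products: AB x AP = 329.89, BC x BP = 220.2, CA x CP = 21.06
All same sign? yes

Yes, inside


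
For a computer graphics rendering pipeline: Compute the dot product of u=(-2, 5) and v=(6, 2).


u . v = u_x*v_x + u_y*v_y = (-2)*6 + 5*2
= (-12) + 10 = -2

-2


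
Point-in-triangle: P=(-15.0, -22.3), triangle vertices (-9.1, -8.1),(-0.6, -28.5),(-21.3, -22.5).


Cross products: AB x AP = -241.06, BC x BP = -41.94, CA x CP = -88.28
All same sign? yes

Yes, inside


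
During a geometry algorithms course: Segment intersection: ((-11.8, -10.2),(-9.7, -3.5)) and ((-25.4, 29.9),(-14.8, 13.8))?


Cross products: d1=-206.1, d2=-101.27, d3=175.33, d4=70.5
d1*d2 < 0 and d3*d4 < 0? no

No, they don't intersect


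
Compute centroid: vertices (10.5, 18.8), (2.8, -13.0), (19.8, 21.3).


Centroid = ((x_A+x_B+x_C)/3, (y_A+y_B+y_C)/3)
= ((10.5+2.8+19.8)/3, (18.8+(-13)+21.3)/3)
= (11.0333, 9.0333)

(11.0333, 9.0333)


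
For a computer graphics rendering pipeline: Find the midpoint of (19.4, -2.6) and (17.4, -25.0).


M = ((19.4+17.4)/2, ((-2.6)+(-25))/2)
= (18.4, -13.8)

(18.4, -13.8)


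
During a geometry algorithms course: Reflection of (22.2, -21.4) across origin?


Reflection over origin: (x,y) -> (-x,-y)
(22.2, -21.4) -> (-22.2, 21.4)

(-22.2, 21.4)


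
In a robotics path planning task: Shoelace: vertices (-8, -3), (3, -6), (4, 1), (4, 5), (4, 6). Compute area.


Shoelace sum: ((-8)*(-6) - 3*(-3)) + (3*1 - 4*(-6)) + (4*5 - 4*1) + (4*6 - 4*5) + (4*(-3) - (-8)*6)
= 140
Area = |140|/2 = 70

70


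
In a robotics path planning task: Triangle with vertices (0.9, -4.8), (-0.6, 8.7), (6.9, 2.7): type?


Side lengths squared: AB^2=184.5, BC^2=92.25, CA^2=92.25
Sorted: [92.25, 92.25, 184.5]
By sides: Isosceles, By angles: Right

Isosceles, Right


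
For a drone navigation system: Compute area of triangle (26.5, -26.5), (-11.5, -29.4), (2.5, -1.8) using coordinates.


Area = |x_A(y_B-y_C) + x_B(y_C-y_A) + x_C(y_A-y_B)|/2
= |(-731.4) + (-284.05) + 7.25|/2
= 1008.2/2 = 504.1

504.1


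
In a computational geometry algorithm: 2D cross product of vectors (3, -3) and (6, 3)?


u x v = u_x*v_y - u_y*v_x = 3*3 - (-3)*6
= 9 - (-18) = 27

27


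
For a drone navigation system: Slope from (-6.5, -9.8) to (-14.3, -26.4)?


slope = (y2-y1)/(x2-x1) = ((-26.4)-(-9.8))/((-14.3)-(-6.5)) = (-16.6)/(-7.8) = 2.1282

2.1282


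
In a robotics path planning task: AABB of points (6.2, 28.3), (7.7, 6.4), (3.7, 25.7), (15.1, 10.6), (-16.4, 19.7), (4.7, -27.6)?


x range: [-16.4, 15.1]
y range: [-27.6, 28.3]
Bounding box: (-16.4,-27.6) to (15.1,28.3)

(-16.4,-27.6) to (15.1,28.3)


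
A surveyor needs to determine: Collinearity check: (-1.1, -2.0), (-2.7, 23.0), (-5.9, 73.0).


Cross product: ((-2.7)-(-1.1))*(73-(-2)) - (23-(-2))*((-5.9)-(-1.1))
= 0

Yes, collinear


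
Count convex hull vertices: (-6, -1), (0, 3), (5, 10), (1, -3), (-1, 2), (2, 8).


Convex hull vertices (CCW): (-6, -1), (1, -3), (5, 10), (2, 8)
Count = 4

4


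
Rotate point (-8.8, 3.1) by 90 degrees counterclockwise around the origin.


90° CCW: (x,y) -> (-y, x)
(-8.8,3.1) -> (-3.1, -8.8)

(-3.1, -8.8)


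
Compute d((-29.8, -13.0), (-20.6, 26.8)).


dx=9.2, dy=39.8
d^2 = 9.2^2 + 39.8^2 = 1668.68
d = sqrt(1668.68) = 40.8495

40.8495


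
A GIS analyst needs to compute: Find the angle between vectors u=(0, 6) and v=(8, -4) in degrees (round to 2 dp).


u.v = -24, |u| = sqrt(36) = 6, |v| = sqrt(80) = 8.9443
cos(theta) = u.v/(|u||v|) = -24/sqrt(2880) = -0.447214
theta = acos(-0.447214) = 116.57 degrees

116.57 degrees


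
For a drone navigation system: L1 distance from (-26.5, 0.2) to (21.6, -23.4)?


|(-26.5)-21.6| + |0.2-(-23.4)| = 48.1 + 23.6 = 71.7

71.7


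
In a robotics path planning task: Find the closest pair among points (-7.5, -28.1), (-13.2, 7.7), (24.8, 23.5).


d(P0,P1) = 36.2509, d(P0,P2) = 60.8757, d(P1,P2) = 41.1539
Closest: P0 and P1

Closest pair: (-7.5, -28.1) and (-13.2, 7.7), distance = 36.2509


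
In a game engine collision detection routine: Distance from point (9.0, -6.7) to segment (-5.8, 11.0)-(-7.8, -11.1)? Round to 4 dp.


Project P onto AB: t = 0.7343 (clamped to [0,1])
Closest point on segment: (-7.2686, -5.2277)
Distance: 16.3351

16.3351


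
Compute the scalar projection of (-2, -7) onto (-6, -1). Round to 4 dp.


u.v = 19, |v| = sqrt(37) = 6.0828
Scalar projection = u.v / |v| = 19 / sqrt(37) = 3.1236

3.1236


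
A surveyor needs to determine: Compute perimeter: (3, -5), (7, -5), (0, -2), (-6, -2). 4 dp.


Sides: (3, -5)->(7, -5): sqrt(16) = 4, (7, -5)->(0, -2): sqrt(58) = 7.615773, (0, -2)->(-6, -2): sqrt(36) = 6, (-6, -2)->(3, -5): sqrt(90) = 9.486833
Sum = 27.102606
Perimeter = 27.1026

27.1026


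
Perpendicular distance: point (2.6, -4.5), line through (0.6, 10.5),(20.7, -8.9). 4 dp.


|cross product| = 262.7
|line direction| = sqrt(780.37) = 27.9351
Distance = 262.7/sqrt(780.37) = 9.4039

9.4039


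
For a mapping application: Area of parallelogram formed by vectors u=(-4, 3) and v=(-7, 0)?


|u x v| = |(-4)*0 - 3*(-7)|
= |0 - (-21)| = 21

21


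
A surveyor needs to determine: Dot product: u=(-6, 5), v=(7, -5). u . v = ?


u . v = u_x*v_x + u_y*v_y = (-6)*7 + 5*(-5)
= (-42) + (-25) = -67

-67


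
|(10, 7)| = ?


|u| = sqrt(10^2 + 7^2) = sqrt(149) = 12.2066

12.2066


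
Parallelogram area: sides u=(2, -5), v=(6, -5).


|u x v| = |2*(-5) - (-5)*6|
= |(-10) - (-30)| = 20

20


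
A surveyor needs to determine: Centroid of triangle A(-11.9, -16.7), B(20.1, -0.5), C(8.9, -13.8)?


Centroid = ((x_A+x_B+x_C)/3, (y_A+y_B+y_C)/3)
= (((-11.9)+20.1+8.9)/3, ((-16.7)+(-0.5)+(-13.8))/3)
= (5.7, -10.3333)

(5.7, -10.3333)


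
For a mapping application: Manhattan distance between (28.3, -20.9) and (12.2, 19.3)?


|28.3-12.2| + |(-20.9)-19.3| = 16.1 + 40.2 = 56.3

56.3


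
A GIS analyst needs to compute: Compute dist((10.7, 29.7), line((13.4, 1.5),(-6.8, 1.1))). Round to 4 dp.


|cross product| = 570.72
|line direction| = sqrt(408.2) = 20.204
Distance = 570.72/sqrt(408.2) = 28.2479

28.2479


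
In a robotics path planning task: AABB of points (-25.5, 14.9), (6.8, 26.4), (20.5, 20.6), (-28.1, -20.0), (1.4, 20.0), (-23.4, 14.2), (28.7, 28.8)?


x range: [-28.1, 28.7]
y range: [-20, 28.8]
Bounding box: (-28.1,-20) to (28.7,28.8)

(-28.1,-20) to (28.7,28.8)


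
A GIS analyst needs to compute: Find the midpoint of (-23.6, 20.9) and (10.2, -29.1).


M = (((-23.6)+10.2)/2, (20.9+(-29.1))/2)
= (-6.7, -4.1)

(-6.7, -4.1)


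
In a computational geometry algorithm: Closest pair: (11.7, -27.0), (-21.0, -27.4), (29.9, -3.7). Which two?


d(P0,P1) = 32.7024, d(P0,P2) = 29.5657, d(P1,P2) = 56.1471
Closest: P0 and P2

Closest pair: (11.7, -27.0) and (29.9, -3.7), distance = 29.5657


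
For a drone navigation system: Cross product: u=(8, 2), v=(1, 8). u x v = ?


u x v = u_x*v_y - u_y*v_x = 8*8 - 2*1
= 64 - 2 = 62

62


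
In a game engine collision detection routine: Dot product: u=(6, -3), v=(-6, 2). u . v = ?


u . v = u_x*v_x + u_y*v_y = 6*(-6) + (-3)*2
= (-36) + (-6) = -42

-42


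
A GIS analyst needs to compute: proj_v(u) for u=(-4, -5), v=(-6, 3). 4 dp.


u.v = 9, |v| = sqrt(45) = 6.7082
Scalar projection = u.v / |v| = 9 / sqrt(45) = 1.3416

1.3416


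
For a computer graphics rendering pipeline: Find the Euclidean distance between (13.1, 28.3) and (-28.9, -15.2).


dx=-42, dy=-43.5
d^2 = (-42)^2 + (-43.5)^2 = 3656.25
d = sqrt(3656.25) = 60.4669

60.4669


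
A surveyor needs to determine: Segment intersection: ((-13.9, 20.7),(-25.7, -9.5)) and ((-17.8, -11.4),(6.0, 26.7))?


Cross products: d1=615.39, d2=346.21, d3=261, d4=530.18
d1*d2 < 0 and d3*d4 < 0? no

No, they don't intersect


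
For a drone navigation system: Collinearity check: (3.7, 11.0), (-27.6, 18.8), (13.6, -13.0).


Cross product: ((-27.6)-3.7)*((-13)-11) - (18.8-11)*(13.6-3.7)
= 673.98

No, not collinear


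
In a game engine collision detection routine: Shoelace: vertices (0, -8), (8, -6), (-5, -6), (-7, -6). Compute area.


Shoelace sum: (0*(-6) - 8*(-8)) + (8*(-6) - (-5)*(-6)) + ((-5)*(-6) - (-7)*(-6)) + ((-7)*(-8) - 0*(-6))
= 30
Area = |30|/2 = 15

15


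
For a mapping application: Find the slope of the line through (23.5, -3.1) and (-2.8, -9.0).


slope = (y2-y1)/(x2-x1) = ((-9)-(-3.1))/((-2.8)-23.5) = (-5.9)/(-26.3) = 0.2243

0.2243


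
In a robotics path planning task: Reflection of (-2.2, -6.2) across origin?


Reflection over origin: (x,y) -> (-x,-y)
(-2.2, -6.2) -> (2.2, 6.2)

(2.2, 6.2)


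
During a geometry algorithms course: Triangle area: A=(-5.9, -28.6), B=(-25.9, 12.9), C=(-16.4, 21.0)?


Area = |x_A(y_B-y_C) + x_B(y_C-y_A) + x_C(y_A-y_B)|/2
= |47.79 + (-1284.64) + 680.6|/2
= 556.25/2 = 278.125

278.125


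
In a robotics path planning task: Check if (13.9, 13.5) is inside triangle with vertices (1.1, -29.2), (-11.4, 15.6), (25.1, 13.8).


Cross products: AB x AP = -1107.19, BC x BP = -31.11, CA x CP = -474.4
All same sign? yes

Yes, inside


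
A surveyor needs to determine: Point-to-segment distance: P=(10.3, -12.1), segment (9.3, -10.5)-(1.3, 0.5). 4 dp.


Project P onto AB: t = 0 (clamped to [0,1])
Closest point on segment: (9.3, -10.5)
Distance: 1.8868

1.8868


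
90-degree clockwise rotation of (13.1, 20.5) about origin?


90° CW: (x,y) -> (y, -x)
(13.1,20.5) -> (20.5, -13.1)

(20.5, -13.1)


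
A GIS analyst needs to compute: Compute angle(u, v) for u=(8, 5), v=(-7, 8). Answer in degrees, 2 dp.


u.v = -16, |u| = sqrt(89) = 9.434, |v| = sqrt(113) = 10.6301
cos(theta) = u.v/(|u||v|) = -16/sqrt(10057) = -0.159546
theta = acos(-0.159546) = 99.18 degrees

99.18 degrees


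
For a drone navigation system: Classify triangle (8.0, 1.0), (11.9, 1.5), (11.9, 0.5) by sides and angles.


Side lengths squared: AB^2=15.46, BC^2=1, CA^2=15.46
Sorted: [1, 15.46, 15.46]
By sides: Isosceles, By angles: Acute

Isosceles, Acute


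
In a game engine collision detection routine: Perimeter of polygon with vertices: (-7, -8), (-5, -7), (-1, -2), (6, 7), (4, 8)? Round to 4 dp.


Sides: (-7, -8)->(-5, -7): sqrt(5) = 2.236068, (-5, -7)->(-1, -2): sqrt(41) = 6.403124, (-1, -2)->(6, 7): sqrt(130) = 11.401754, (6, 7)->(4, 8): sqrt(5) = 2.236068, (4, 8)->(-7, -8): sqrt(377) = 19.416488
Sum = 41.693502
Perimeter = 41.6935

41.6935


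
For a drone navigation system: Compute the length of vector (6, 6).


|u| = sqrt(6^2 + 6^2) = sqrt(72) = 8.4853

8.4853


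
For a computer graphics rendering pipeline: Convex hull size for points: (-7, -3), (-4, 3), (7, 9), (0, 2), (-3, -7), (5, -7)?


Convex hull vertices (CCW): (-7, -3), (-3, -7), (5, -7), (7, 9), (-4, 3)
Count = 5

5


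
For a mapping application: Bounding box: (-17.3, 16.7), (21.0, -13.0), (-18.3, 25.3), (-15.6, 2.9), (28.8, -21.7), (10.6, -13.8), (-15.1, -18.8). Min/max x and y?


x range: [-18.3, 28.8]
y range: [-21.7, 25.3]
Bounding box: (-18.3,-21.7) to (28.8,25.3)

(-18.3,-21.7) to (28.8,25.3)


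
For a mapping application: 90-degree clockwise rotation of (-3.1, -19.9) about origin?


90° CW: (x,y) -> (y, -x)
(-3.1,-19.9) -> (-19.9, 3.1)

(-19.9, 3.1)


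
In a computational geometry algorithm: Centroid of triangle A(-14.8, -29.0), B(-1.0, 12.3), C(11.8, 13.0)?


Centroid = ((x_A+x_B+x_C)/3, (y_A+y_B+y_C)/3)
= (((-14.8)+(-1)+11.8)/3, ((-29)+12.3+13)/3)
= (-1.3333, -1.2333)

(-1.3333, -1.2333)


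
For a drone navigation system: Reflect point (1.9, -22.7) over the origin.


Reflection over origin: (x,y) -> (-x,-y)
(1.9, -22.7) -> (-1.9, 22.7)

(-1.9, 22.7)


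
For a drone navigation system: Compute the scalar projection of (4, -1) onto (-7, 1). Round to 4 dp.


u.v = -29, |v| = sqrt(50) = 7.0711
Scalar projection = u.v / |v| = -29 / sqrt(50) = -4.1012

-4.1012


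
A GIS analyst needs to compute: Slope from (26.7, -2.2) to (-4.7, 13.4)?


slope = (y2-y1)/(x2-x1) = (13.4-(-2.2))/((-4.7)-26.7) = 15.6/(-31.4) = -0.4968

-0.4968


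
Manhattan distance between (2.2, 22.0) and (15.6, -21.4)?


|2.2-15.6| + |22-(-21.4)| = 13.4 + 43.4 = 56.8

56.8


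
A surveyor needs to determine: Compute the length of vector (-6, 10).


|u| = sqrt((-6)^2 + 10^2) = sqrt(136) = 11.6619

11.6619


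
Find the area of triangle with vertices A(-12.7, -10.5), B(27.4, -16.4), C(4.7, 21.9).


Area = |x_A(y_B-y_C) + x_B(y_C-y_A) + x_C(y_A-y_B)|/2
= |486.41 + 887.76 + 27.73|/2
= 1401.9/2 = 700.95

700.95


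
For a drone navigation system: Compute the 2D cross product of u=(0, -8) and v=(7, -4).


u x v = u_x*v_y - u_y*v_x = 0*(-4) - (-8)*7
= 0 - (-56) = 56

56


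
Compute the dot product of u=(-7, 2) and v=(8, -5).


u . v = u_x*v_x + u_y*v_y = (-7)*8 + 2*(-5)
= (-56) + (-10) = -66

-66


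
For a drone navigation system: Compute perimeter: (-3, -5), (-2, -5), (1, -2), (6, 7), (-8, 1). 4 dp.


Sides: (-3, -5)->(-2, -5): sqrt(1) = 1, (-2, -5)->(1, -2): sqrt(18) = 4.242641, (1, -2)->(6, 7): sqrt(106) = 10.29563, (6, 7)->(-8, 1): sqrt(232) = 15.231546, (-8, 1)->(-3, -5): sqrt(61) = 7.81025
Sum = 38.580067
Perimeter = 38.5801

38.5801


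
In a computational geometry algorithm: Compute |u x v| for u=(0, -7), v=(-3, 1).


|u x v| = |0*1 - (-7)*(-3)|
= |0 - 21| = 21

21


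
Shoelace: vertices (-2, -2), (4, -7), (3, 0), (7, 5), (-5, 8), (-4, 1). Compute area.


Shoelace sum: ((-2)*(-7) - 4*(-2)) + (4*0 - 3*(-7)) + (3*5 - 7*0) + (7*8 - (-5)*5) + ((-5)*1 - (-4)*8) + ((-4)*(-2) - (-2)*1)
= 176
Area = |176|/2 = 88

88


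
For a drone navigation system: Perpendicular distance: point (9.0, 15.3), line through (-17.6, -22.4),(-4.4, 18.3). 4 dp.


|cross product| = 584.98
|line direction| = sqrt(1830.73) = 42.787
Distance = 584.98/sqrt(1830.73) = 13.6719

13.6719


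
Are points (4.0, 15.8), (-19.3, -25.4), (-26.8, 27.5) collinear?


Cross product: ((-19.3)-4)*(27.5-15.8) - ((-25.4)-15.8)*((-26.8)-4)
= -1541.57

No, not collinear


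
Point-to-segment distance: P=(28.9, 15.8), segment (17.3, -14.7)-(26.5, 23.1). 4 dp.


Project P onto AB: t = 0.8323 (clamped to [0,1])
Closest point on segment: (24.9569, 16.7597)
Distance: 4.0582

4.0582


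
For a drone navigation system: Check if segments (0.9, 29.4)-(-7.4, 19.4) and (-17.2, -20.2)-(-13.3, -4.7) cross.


Cross products: d1=-87.11, d2=2.54, d3=230.68, d4=141.03
d1*d2 < 0 and d3*d4 < 0? no

No, they don't intersect


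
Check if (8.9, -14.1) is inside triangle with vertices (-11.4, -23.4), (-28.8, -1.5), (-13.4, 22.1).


Cross products: AB x AP = -606.39, BC x BP = -1083.76, CA x CP = 942.25
All same sign? no

No, outside


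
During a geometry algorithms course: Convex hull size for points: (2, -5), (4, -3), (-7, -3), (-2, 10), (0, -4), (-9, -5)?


Convex hull vertices (CCW): (-9, -5), (2, -5), (4, -3), (-2, 10)
Count = 4

4


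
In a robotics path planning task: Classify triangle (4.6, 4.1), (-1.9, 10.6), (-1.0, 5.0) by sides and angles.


Side lengths squared: AB^2=84.5, BC^2=32.17, CA^2=32.17
Sorted: [32.17, 32.17, 84.5]
By sides: Isosceles, By angles: Obtuse

Isosceles, Obtuse


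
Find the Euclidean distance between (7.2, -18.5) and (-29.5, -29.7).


dx=-36.7, dy=-11.2
d^2 = (-36.7)^2 + (-11.2)^2 = 1472.33
d = sqrt(1472.33) = 38.371

38.371


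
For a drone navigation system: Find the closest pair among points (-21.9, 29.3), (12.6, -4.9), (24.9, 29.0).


d(P0,P1) = 48.5787, d(P0,P2) = 46.801, d(P1,P2) = 36.0624
Closest: P1 and P2

Closest pair: (12.6, -4.9) and (24.9, 29.0), distance = 36.0624


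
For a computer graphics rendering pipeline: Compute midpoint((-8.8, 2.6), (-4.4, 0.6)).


M = (((-8.8)+(-4.4))/2, (2.6+0.6)/2)
= (-6.6, 1.6)

(-6.6, 1.6)


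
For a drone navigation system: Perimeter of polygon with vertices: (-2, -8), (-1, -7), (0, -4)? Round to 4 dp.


Sides: (-2, -8)->(-1, -7): sqrt(2) = 1.414214, (-1, -7)->(0, -4): sqrt(10) = 3.162278, (0, -4)->(-2, -8): sqrt(20) = 4.472136
Sum = 9.048628
Perimeter = 9.0486

9.0486


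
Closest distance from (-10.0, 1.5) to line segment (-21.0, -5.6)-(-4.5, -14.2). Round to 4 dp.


Project P onto AB: t = 0.3479 (clamped to [0,1])
Closest point on segment: (-15.26, -8.5918)
Distance: 11.3803

11.3803


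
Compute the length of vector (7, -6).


|u| = sqrt(7^2 + (-6)^2) = sqrt(85) = 9.2195

9.2195


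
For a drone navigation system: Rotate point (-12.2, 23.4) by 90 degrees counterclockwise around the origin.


90° CCW: (x,y) -> (-y, x)
(-12.2,23.4) -> (-23.4, -12.2)

(-23.4, -12.2)


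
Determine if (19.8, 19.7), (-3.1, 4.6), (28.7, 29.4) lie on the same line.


Cross product: ((-3.1)-19.8)*(29.4-19.7) - (4.6-19.7)*(28.7-19.8)
= -87.74

No, not collinear


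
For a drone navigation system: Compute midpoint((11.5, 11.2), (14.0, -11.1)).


M = ((11.5+14)/2, (11.2+(-11.1))/2)
= (12.75, 0.05)

(12.75, 0.05)


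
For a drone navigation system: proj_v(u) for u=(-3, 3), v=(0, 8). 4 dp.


u.v = 24, |v| = sqrt(64) = 8
Scalar projection = u.v / |v| = 24 / sqrt(64) = 3

3


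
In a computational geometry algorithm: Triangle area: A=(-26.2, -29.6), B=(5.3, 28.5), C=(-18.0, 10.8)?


Area = |x_A(y_B-y_C) + x_B(y_C-y_A) + x_C(y_A-y_B)|/2
= |(-463.74) + 214.12 + 1045.8|/2
= 796.18/2 = 398.09

398.09


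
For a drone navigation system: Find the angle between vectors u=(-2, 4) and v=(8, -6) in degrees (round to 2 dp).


u.v = -40, |u| = sqrt(20) = 4.4721, |v| = sqrt(100) = 10
cos(theta) = u.v/(|u||v|) = -40/sqrt(2000) = -0.894427
theta = acos(-0.894427) = 153.43 degrees

153.43 degrees


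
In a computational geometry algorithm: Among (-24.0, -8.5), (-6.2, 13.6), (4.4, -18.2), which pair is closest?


d(P0,P1) = 28.3769, d(P0,P2) = 30.0108, d(P1,P2) = 33.5201
Closest: P0 and P1

Closest pair: (-24.0, -8.5) and (-6.2, 13.6), distance = 28.3769


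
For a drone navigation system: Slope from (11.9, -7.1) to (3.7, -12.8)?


slope = (y2-y1)/(x2-x1) = ((-12.8)-(-7.1))/(3.7-11.9) = (-5.7)/(-8.2) = 0.6951

0.6951


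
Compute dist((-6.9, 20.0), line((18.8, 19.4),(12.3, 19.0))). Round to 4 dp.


|cross product| = 14.18
|line direction| = sqrt(42.41) = 6.5123
Distance = 14.18/sqrt(42.41) = 2.1774

2.1774


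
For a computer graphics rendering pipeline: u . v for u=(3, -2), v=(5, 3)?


u . v = u_x*v_x + u_y*v_y = 3*5 + (-2)*3
= 15 + (-6) = 9

9


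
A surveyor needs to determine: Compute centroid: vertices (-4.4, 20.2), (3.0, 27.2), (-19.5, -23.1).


Centroid = ((x_A+x_B+x_C)/3, (y_A+y_B+y_C)/3)
= (((-4.4)+3+(-19.5))/3, (20.2+27.2+(-23.1))/3)
= (-6.9667, 8.1)

(-6.9667, 8.1)


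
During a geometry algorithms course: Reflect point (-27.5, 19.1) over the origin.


Reflection over origin: (x,y) -> (-x,-y)
(-27.5, 19.1) -> (27.5, -19.1)

(27.5, -19.1)


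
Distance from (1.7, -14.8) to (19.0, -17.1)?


dx=17.3, dy=-2.3
d^2 = 17.3^2 + (-2.3)^2 = 304.58
d = sqrt(304.58) = 17.4522

17.4522


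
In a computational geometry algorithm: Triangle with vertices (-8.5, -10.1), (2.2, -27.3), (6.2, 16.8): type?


Side lengths squared: AB^2=410.33, BC^2=1960.81, CA^2=939.7
Sorted: [410.33, 939.7, 1960.81]
By sides: Scalene, By angles: Obtuse

Scalene, Obtuse


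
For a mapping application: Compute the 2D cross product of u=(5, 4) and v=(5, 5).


u x v = u_x*v_y - u_y*v_x = 5*5 - 4*5
= 25 - 20 = 5

5


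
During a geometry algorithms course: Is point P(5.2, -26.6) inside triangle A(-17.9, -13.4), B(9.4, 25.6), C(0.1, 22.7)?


Cross products: AB x AP = -1261.26, BC x BP = 473.28, CA x CP = 1071.51
All same sign? no

No, outside


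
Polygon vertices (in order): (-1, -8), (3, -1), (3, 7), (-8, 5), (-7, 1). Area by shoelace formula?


Shoelace sum: ((-1)*(-1) - 3*(-8)) + (3*7 - 3*(-1)) + (3*5 - (-8)*7) + ((-8)*1 - (-7)*5) + ((-7)*(-8) - (-1)*1)
= 204
Area = |204|/2 = 102

102


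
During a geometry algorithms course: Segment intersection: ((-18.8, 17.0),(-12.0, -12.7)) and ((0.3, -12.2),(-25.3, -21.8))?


Cross products: d1=-930.88, d2=-105.28, d3=368.71, d4=-456.89
d1*d2 < 0 and d3*d4 < 0? no

No, they don't intersect


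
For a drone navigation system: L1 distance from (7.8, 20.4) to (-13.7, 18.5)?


|7.8-(-13.7)| + |20.4-18.5| = 21.5 + 1.9 = 23.4

23.4


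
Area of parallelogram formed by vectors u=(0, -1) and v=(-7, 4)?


|u x v| = |0*4 - (-1)*(-7)|
= |0 - 7| = 7

7


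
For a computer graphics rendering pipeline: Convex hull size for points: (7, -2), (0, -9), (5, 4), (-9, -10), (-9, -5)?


Convex hull vertices (CCW): (-9, -10), (0, -9), (7, -2), (5, 4), (-9, -5)
Count = 5

5


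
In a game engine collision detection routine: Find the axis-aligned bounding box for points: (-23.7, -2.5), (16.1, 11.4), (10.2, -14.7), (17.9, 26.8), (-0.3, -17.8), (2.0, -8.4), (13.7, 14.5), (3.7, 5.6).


x range: [-23.7, 17.9]
y range: [-17.8, 26.8]
Bounding box: (-23.7,-17.8) to (17.9,26.8)

(-23.7,-17.8) to (17.9,26.8)


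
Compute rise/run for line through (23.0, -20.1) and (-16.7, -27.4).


slope = (y2-y1)/(x2-x1) = ((-27.4)-(-20.1))/((-16.7)-23) = (-7.3)/(-39.7) = 0.1839

0.1839


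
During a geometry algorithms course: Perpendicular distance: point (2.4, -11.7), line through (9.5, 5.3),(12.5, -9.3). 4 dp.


|cross product| = 154.66
|line direction| = sqrt(222.16) = 14.905
Distance = 154.66/sqrt(222.16) = 10.3764

10.3764


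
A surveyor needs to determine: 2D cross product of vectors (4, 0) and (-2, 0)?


u x v = u_x*v_y - u_y*v_x = 4*0 - 0*(-2)
= 0 - 0 = 0

0


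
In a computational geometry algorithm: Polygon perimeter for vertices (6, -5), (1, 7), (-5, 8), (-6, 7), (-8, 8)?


Sides: (6, -5)->(1, 7): sqrt(169) = 13, (1, 7)->(-5, 8): sqrt(37) = 6.082763, (-5, 8)->(-6, 7): sqrt(2) = 1.414214, (-6, 7)->(-8, 8): sqrt(5) = 2.236068, (-8, 8)->(6, -5): sqrt(365) = 19.104973
Sum = 41.838018
Perimeter = 41.838

41.838


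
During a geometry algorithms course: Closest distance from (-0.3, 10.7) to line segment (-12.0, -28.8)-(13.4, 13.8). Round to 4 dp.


Project P onto AB: t = 0.8049 (clamped to [0,1])
Closest point on segment: (8.4433, 5.4868)
Distance: 10.1795

10.1795


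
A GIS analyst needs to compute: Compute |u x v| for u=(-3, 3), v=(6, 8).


|u x v| = |(-3)*8 - 3*6|
= |(-24) - 18| = 42

42


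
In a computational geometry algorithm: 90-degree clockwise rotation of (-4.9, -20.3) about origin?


90° CW: (x,y) -> (y, -x)
(-4.9,-20.3) -> (-20.3, 4.9)

(-20.3, 4.9)


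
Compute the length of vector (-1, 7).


|u| = sqrt((-1)^2 + 7^2) = sqrt(50) = 7.0711

7.0711


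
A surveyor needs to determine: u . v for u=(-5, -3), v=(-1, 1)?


u . v = u_x*v_x + u_y*v_y = (-5)*(-1) + (-3)*1
= 5 + (-3) = 2

2


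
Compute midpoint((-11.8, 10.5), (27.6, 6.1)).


M = (((-11.8)+27.6)/2, (10.5+6.1)/2)
= (7.9, 8.3)

(7.9, 8.3)


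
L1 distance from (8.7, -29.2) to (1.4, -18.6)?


|8.7-1.4| + |(-29.2)-(-18.6)| = 7.3 + 10.6 = 17.9

17.9


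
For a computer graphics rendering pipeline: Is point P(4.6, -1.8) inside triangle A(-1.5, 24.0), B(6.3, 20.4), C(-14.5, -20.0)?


Cross products: AB x AP = -179.28, BC x BP = 393.08, CA x CP = -603.8
All same sign? no

No, outside


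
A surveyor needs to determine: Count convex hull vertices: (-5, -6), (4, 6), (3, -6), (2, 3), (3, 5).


Convex hull vertices (CCW): (-5, -6), (3, -6), (4, 6), (3, 5)
Count = 4

4


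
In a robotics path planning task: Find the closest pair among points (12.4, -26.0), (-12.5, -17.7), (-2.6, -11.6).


d(P0,P1) = 26.2469, d(P0,P2) = 20.7933, d(P1,P2) = 11.6284
Closest: P1 and P2

Closest pair: (-12.5, -17.7) and (-2.6, -11.6), distance = 11.6284


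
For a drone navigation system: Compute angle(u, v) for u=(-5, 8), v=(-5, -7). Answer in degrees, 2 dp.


u.v = -31, |u| = sqrt(89) = 9.434, |v| = sqrt(74) = 8.6023
cos(theta) = u.v/(|u||v|) = -31/sqrt(6586) = -0.381989
theta = acos(-0.381989) = 112.46 degrees

112.46 degrees


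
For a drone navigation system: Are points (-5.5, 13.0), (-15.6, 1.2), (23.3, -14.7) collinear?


Cross product: ((-15.6)-(-5.5))*((-14.7)-13) - (1.2-13)*(23.3-(-5.5))
= 619.61

No, not collinear
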